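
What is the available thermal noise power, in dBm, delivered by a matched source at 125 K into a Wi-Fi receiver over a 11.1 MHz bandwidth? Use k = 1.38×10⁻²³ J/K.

−107.2 dBm

P_n = kTB = 1.38×10⁻²³ × 125 × 1.11×10⁷ = 1.91×10⁻¹⁴ W
In dBm: 10 log₁₀(1.91×10⁻¹⁴ / 10⁻³) = −107.2 dBm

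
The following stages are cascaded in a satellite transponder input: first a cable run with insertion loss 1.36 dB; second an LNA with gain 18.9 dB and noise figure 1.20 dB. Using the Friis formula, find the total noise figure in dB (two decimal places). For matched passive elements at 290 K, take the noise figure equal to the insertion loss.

Convert to linear (a loss of L dB is a gain of −L dB): F_i = 10^(NF_i/10), G_i = 10^(G_i,dB/10)
  Stage 1: F_1 = 10^(1.36/10) = 1.368, G_1 = 10^(−1.36/10) = 0.7311
  Stage 2: F_2 = 10^(1.20/10) = 1.318, G_2 = 10^(18.9/10) = 77.62
Friis cascade:
  F = 1.368 + (1.318 − 1)/0.7311 = 1.803
NF = 10 log₁₀(1.803) = 2.56 dB

2.56 dB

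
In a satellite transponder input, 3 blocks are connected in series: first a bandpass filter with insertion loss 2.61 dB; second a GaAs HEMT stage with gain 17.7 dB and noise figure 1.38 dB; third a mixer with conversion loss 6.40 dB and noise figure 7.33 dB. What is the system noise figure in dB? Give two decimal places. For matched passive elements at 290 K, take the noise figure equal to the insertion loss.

4.22 dB

Convert to linear (a loss of L dB is a gain of −L dB): F_i = 10^(NF_i/10), G_i = 10^(G_i,dB/10)
  Stage 1: F_1 = 10^(2.61/10) = 1.824, G_1 = 10^(−2.61/10) = 0.5483
  Stage 2: F_2 = 10^(1.38/10) = 1.374, G_2 = 10^(17.7/10) = 58.88
  Stage 3: F_3 = 10^(7.33/10) = 5.408, G_3 = 10^(−6.40/10) = 0.2291
Friis cascade:
  F = 1.824 + (1.374 − 1)/0.5483 + (5.408 − 1)/32.28 = 2.643
NF = 10 log₁₀(2.643) = 4.22 dB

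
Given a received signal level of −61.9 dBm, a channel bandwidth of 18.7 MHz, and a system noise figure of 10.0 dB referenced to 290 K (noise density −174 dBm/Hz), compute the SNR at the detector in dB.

29.4 dB

Noise floor: N = −174 + 10 log₁₀(B) + NF
10 log₁₀(1.87×10⁷) = 72.72 dB
N = −174 + 72.72 + 10.0 = −91.28 dBm
SNR = P_sig − N = −61.9 − (−91.28) = 29.38 dB → 29.4 dB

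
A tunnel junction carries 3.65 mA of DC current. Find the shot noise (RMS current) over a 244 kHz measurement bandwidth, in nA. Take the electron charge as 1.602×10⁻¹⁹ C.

I_n = √(2qI·B)
2qI·B = 2 × 1.602×10⁻¹⁹ × 3.65×10⁻³ × 2.44×10⁵ = 2.85×10⁻¹⁶ A²
I_n = √(2.85×10⁻¹⁶) = 1.69×10⁻⁸ A = 16.9 nA

16.9 nA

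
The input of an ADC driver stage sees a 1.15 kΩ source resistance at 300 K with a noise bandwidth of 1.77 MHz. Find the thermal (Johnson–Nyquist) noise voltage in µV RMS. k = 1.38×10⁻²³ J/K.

V_n = √(4kTRB)
4kTRB = 4 × 1.38×10⁻²³ × 300 × 1.15×10³ × 1.77×10⁶ = 3.37×10⁻¹¹ V²
V_n = √(3.37×10⁻¹¹) = 5.81×10⁻⁶ V = 5.81 µV

5.81 µV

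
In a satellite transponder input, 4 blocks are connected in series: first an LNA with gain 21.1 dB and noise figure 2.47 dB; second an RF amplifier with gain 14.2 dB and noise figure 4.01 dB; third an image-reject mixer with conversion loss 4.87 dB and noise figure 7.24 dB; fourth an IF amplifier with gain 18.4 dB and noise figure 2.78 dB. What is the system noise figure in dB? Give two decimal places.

Convert to linear (a loss of L dB is a gain of −L dB): F_i = 10^(NF_i/10), G_i = 10^(G_i,dB/10)
  Stage 1: F_1 = 10^(2.47/10) = 1.766, G_1 = 10^(21.1/10) = 128.8
  Stage 2: F_2 = 10^(4.01/10) = 2.518, G_2 = 10^(14.2/10) = 26.30
  Stage 3: F_3 = 10^(7.24/10) = 5.297, G_3 = 10^(−4.87/10) = 0.3258
  Stage 4: F_4 = 10^(2.78/10) = 1.897, G_4 = 10^(18.4/10) = 69.18
Friis cascade:
  F = 1.766 + (2.518 − 1)/128.8 + (5.297 − 1)/3388 + (1.897 − 1)/1104 = 1.780
NF = 10 log₁₀(1.780) = 2.50 dB

2.50 dB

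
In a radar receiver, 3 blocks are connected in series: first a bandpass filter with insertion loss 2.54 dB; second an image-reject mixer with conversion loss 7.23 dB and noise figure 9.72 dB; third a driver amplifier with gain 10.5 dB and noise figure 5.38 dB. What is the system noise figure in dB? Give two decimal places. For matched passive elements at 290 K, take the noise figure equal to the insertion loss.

Convert to linear (a loss of L dB is a gain of −L dB): F_i = 10^(NF_i/10), G_i = 10^(G_i,dB/10)
  Stage 1: F_1 = 10^(2.54/10) = 1.795, G_1 = 10^(−2.54/10) = 0.5572
  Stage 2: F_2 = 10^(9.72/10) = 9.376, G_2 = 10^(−7.23/10) = 0.1892
  Stage 3: F_3 = 10^(5.38/10) = 3.451, G_3 = 10^(10.5/10) = 11.22
Friis cascade:
  F = 1.795 + (9.376 − 1)/0.5572 + (3.451 − 1)/0.1054 = 40.08
NF = 10 log₁₀(40.08) = 16.03 dB

16.03 dB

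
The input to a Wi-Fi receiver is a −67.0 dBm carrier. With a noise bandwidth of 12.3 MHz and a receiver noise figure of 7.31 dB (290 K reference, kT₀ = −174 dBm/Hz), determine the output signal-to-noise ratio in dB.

Noise floor: N = −174 + 10 log₁₀(B) + NF
10 log₁₀(1.23×10⁷) = 70.9 dB
N = −174 + 70.9 + 7.31 = −95.79 dBm
SNR = P_sig − N = −67.0 − (−95.79) = 28.79 dB → 28.8 dB

28.8 dB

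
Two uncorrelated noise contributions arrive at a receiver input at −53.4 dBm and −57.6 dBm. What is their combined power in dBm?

−52.0 dBm

Convert to linear, add, convert back:
P₁ = 4.57×10⁻⁹ W, P₂ = 1.74×10⁻⁹ W
P_tot = 6.31×10⁻⁹ W → 10 log₁₀(P_tot / 10⁻³) = −52.0 dBm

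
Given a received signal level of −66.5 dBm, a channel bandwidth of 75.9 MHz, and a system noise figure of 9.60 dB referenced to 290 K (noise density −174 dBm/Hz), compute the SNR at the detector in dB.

19.1 dB

Noise floor: N = −174 + 10 log₁₀(B) + NF
10 log₁₀(7.59×10⁷) = 78.8 dB
N = −174 + 78.8 + 9.60 = −85.60 dBm
SNR = P_sig − N = −66.5 − (−85.60) = 19.10 dB → 19.1 dB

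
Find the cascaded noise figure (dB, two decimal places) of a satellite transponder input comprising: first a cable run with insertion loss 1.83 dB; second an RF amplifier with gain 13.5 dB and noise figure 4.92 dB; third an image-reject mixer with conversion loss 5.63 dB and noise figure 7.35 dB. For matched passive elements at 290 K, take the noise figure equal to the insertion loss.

7.02 dB

Convert to linear (a loss of L dB is a gain of −L dB): F_i = 10^(NF_i/10), G_i = 10^(G_i,dB/10)
  Stage 1: F_1 = 10^(1.83/10) = 1.524, G_1 = 10^(−1.83/10) = 0.6561
  Stage 2: F_2 = 10^(4.92/10) = 3.105, G_2 = 10^(13.5/10) = 22.39
  Stage 3: F_3 = 10^(7.35/10) = 5.433, G_3 = 10^(−5.63/10) = 0.2735
Friis cascade:
  F = 1.524 + (3.105 − 1)/0.6561 + (5.433 − 1)/14.69 = 5.033
NF = 10 log₁₀(5.033) = 7.02 dB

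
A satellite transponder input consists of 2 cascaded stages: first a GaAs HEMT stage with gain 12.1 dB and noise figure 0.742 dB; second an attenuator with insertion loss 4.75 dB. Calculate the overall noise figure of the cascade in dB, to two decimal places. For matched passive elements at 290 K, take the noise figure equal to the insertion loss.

1.17 dB

Convert to linear (a loss of L dB is a gain of −L dB): F_i = 10^(NF_i/10), G_i = 10^(G_i,dB/10)
  Stage 1: F_1 = 10^(0.742/10) = 1.186, G_1 = 10^(12.1/10) = 16.22
  Stage 2: F_2 = 10^(4.75/10) = 2.985, G_2 = 10^(−4.75/10) = 0.3350
Friis cascade:
  F = 1.186 + (2.985 − 1)/16.22 = 1.309
NF = 10 log₁₀(1.309) = 1.17 dB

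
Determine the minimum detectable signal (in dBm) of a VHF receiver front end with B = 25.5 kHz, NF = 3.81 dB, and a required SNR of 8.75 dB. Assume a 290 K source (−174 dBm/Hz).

−117.4 dBm

Sensitivity = −174 + 10 log₁₀(B) + NF + SNR_min
= −174 + 44.07 + 3.81 + 8.75
= −117.37 dBm → −117.4 dBm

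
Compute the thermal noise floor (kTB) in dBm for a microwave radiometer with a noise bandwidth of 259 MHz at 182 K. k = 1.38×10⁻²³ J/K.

P_n = kTB = 1.38×10⁻²³ × 182 × 2.59×10⁸ = 6.51×10⁻¹³ W
In dBm: 10 log₁₀(6.51×10⁻¹³ / 10⁻³) = −91.9 dBm

−91.9 dBm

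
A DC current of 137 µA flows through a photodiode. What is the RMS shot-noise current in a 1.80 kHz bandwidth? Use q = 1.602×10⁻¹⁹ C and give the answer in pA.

I_n = √(2qI·B)
2qI·B = 2 × 1.602×10⁻¹⁹ × 1.37×10⁻⁴ × 1.80×10³ = 7.90×10⁻²⁰ A²
I_n = √(7.90×10⁻²⁰) = 2.81×10⁻¹⁰ A = 281 pA

281 pA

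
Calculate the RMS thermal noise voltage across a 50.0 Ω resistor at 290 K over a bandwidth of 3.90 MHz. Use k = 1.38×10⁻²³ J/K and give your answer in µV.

1.77 µV

V_n = √(4kTRB)
4kTRB = 4 × 1.38×10⁻²³ × 290 × 5.00×10¹ × 3.90×10⁶ = 3.12×10⁻¹² V²
V_n = √(3.12×10⁻¹²) = 1.77×10⁻⁶ V = 1.77 µV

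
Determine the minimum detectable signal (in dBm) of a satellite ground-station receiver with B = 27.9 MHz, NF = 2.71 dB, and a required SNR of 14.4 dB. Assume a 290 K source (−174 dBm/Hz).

Sensitivity = −174 + 10 log₁₀(B) + NF + SNR_min
= −174 + 74.46 + 2.71 + 14.4
= −82.43 dBm → −82.4 dBm

−82.4 dBm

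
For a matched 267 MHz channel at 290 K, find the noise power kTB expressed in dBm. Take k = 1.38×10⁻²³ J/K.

P_n = kTB = 1.38×10⁻²³ × 290 × 2.67×10⁸ = 1.07×10⁻¹² W
In dBm: 10 log₁₀(1.07×10⁻¹² / 10⁻³) = −89.7 dBm

−89.7 dBm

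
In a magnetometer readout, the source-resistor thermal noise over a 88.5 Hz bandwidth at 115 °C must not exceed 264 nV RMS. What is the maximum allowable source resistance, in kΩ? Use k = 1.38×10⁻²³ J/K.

T = 115 °C + 273.15 = 388.15 K
Johnson–Nyquist: V_n = √(4kTRB) ⇒ R = V_n² / (4kTB)
4kTB = 4 × 1.38×10⁻²³ × 388.15 × 8.85×10¹ = 1.90×10⁻¹⁸
R = (2.64×10⁻⁷)² / 1.90×10⁻¹⁸ = 3.68×10⁴ Ω = 36.8 kΩ

36.8 kΩ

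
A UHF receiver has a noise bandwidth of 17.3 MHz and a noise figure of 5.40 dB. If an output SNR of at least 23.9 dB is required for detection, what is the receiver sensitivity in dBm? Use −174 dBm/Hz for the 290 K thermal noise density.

Sensitivity = −174 + 10 log₁₀(B) + NF + SNR_min
= −174 + 72.38 + 5.40 + 23.9
= −72.32 dBm → −72.3 dBm

−72.3 dBm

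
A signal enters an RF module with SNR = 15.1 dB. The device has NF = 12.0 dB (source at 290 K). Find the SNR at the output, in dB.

3.1 dB

By definition F = SNR_in/SNR_out, so in dB: SNR_out = SNR_in − NF
SNR_out = 15.1 − 12.0 = 3.1 dB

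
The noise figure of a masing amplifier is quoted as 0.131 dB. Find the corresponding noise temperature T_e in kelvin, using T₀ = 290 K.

F = 10^(0.131/10) = 1.03062
T_e = (F − 1)·T₀ = (1.03062 − 1) × 290 = 8.88 K

8.88 K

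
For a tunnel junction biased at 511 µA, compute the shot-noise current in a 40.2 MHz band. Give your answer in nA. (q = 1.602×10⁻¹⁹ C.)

I_n = √(2qI·B)
2qI·B = 2 × 1.602×10⁻¹⁹ × 5.11×10⁻⁴ × 4.02×10⁷ = 6.58×10⁻¹⁵ A²
I_n = √(6.58×10⁻¹⁵) = 8.11×10⁻⁸ A = 81.1 nA

81.1 nA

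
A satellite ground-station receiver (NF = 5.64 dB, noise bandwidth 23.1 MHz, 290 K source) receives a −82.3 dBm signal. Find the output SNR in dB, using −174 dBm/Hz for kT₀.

12.4 dB

Noise floor: N = −174 + 10 log₁₀(B) + NF
10 log₁₀(2.31×10⁷) = 73.64 dB
N = −174 + 73.64 + 5.64 = −94.72 dBm
SNR = P_sig − N = −82.3 − (−94.72) = 12.42 dB → 12.4 dB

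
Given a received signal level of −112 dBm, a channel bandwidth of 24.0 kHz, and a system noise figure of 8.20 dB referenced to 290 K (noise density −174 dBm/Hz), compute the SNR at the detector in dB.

10.0 dB

Noise floor: N = −174 + 10 log₁₀(B) + NF
10 log₁₀(2.40×10⁴) = 43.8 dB
N = −174 + 43.8 + 8.20 = −122.00 dBm
SNR = P_sig − N = −112 − (−122.00) = 10.00 dB → 10.0 dB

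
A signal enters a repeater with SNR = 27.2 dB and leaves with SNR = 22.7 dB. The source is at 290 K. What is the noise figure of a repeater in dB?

4.5 dB

NF (dB) = SNR_in(dB) − SNR_out(dB) when the source is at T₀
NF = 27.2 − 22.7 = 4.5 dB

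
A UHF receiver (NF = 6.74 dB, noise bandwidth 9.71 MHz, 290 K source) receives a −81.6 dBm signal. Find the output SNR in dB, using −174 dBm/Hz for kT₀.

15.8 dB

Noise floor: N = −174 + 10 log₁₀(B) + NF
10 log₁₀(9.71×10⁶) = 69.87 dB
N = −174 + 69.87 + 6.74 = −97.39 dBm
SNR = P_sig − N = −81.6 − (−97.39) = 15.79 dB → 15.8 dB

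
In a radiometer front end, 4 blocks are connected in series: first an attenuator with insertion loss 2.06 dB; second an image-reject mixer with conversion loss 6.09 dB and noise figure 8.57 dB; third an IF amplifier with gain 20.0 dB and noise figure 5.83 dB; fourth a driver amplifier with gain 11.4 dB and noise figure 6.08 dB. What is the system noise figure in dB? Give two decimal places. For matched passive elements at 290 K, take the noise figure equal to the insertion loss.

14.80 dB

Convert to linear (a loss of L dB is a gain of −L dB): F_i = 10^(NF_i/10), G_i = 10^(G_i,dB/10)
  Stage 1: F_1 = 10^(2.06/10) = 1.607, G_1 = 10^(−2.06/10) = 0.6223
  Stage 2: F_2 = 10^(8.57/10) = 7.194, G_2 = 10^(−6.09/10) = 0.2460
  Stage 3: F_3 = 10^(5.83/10) = 3.828, G_3 = 10^(20.0/10) = 100.0
  Stage 4: F_4 = 10^(6.08/10) = 4.055, G_4 = 10^(11.4/10) = 13.80
Friis cascade:
  F = 1.607 + (7.194 − 1)/0.6223 + (3.828 − 1)/0.1531 + (4.055 − 1)/15.31 = 30.23
NF = 10 log₁₀(30.23) = 14.80 dB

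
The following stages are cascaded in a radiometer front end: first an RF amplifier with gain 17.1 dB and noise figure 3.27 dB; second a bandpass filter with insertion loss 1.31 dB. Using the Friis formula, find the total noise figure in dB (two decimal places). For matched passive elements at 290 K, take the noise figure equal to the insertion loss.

3.28 dB

Convert to linear (a loss of L dB is a gain of −L dB): F_i = 10^(NF_i/10), G_i = 10^(G_i,dB/10)
  Stage 1: F_1 = 10^(3.27/10) = 2.123, G_1 = 10^(17.1/10) = 51.29
  Stage 2: F_2 = 10^(1.31/10) = 1.352, G_2 = 10^(−1.31/10) = 0.7396
Friis cascade:
  F = 2.123 + (1.352 − 1)/51.29 = 2.130
NF = 10 log₁₀(2.130) = 3.28 dB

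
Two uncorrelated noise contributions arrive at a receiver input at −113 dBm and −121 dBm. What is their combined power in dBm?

−112.4 dBm

Convert to linear, add, convert back:
P₁ = 5.01×10⁻¹⁵ W, P₂ = 7.94×10⁻¹⁶ W
P_tot = 5.81×10⁻¹⁵ W → 10 log₁₀(P_tot / 10⁻³) = −112.4 dBm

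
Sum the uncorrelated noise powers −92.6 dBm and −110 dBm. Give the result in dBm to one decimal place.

−92.5 dBm

Convert to linear, add, convert back:
P₁ = 5.50×10⁻¹³ W, P₂ = 1.00×10⁻¹⁴ W
P_tot = 5.60×10⁻¹³ W → 10 log₁₀(P_tot / 10⁻³) = −92.5 dBm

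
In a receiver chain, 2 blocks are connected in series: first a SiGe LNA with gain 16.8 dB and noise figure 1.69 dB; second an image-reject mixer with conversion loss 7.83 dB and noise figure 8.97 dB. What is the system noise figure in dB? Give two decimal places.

2.09 dB

Convert to linear (a loss of L dB is a gain of −L dB): F_i = 10^(NF_i/10), G_i = 10^(G_i,dB/10)
  Stage 1: F_1 = 10^(1.69/10) = 1.476, G_1 = 10^(16.8/10) = 47.86
  Stage 2: F_2 = 10^(8.97/10) = 7.889, G_2 = 10^(−7.83/10) = 0.1648
Friis cascade:
  F = 1.476 + (7.889 − 1)/47.86 = 1.620
NF = 10 log₁₀(1.620) = 2.09 dB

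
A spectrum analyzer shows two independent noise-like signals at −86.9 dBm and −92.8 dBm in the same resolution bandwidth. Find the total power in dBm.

−85.9 dBm

Convert to linear, add, convert back:
P₁ = 2.04×10⁻¹² W, P₂ = 5.25×10⁻¹³ W
P_tot = 2.57×10⁻¹² W → 10 log₁₀(P_tot / 10⁻³) = −85.9 dBm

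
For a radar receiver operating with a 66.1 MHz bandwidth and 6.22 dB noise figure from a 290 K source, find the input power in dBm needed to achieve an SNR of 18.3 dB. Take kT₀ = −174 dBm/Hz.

−71.3 dBm

Sensitivity = −174 + 10 log₁₀(B) + NF + SNR_min
= −174 + 78.2 + 6.22 + 18.3
= −71.28 dBm → −71.3 dBm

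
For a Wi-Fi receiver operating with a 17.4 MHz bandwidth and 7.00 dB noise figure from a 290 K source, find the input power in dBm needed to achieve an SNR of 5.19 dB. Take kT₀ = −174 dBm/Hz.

Sensitivity = −174 + 10 log₁₀(B) + NF + SNR_min
= −174 + 72.41 + 7.00 + 5.19
= −89.40 dBm → −89.4 dBm

−89.4 dBm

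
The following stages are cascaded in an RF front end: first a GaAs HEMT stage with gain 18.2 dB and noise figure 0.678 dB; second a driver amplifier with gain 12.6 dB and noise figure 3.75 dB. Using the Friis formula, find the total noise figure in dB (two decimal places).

0.75 dB

Convert to linear (a loss of L dB is a gain of −L dB): F_i = 10^(NF_i/10), G_i = 10^(G_i,dB/10)
  Stage 1: F_1 = 10^(0.678/10) = 1.169, G_1 = 10^(18.2/10) = 66.07
  Stage 2: F_2 = 10^(3.75/10) = 2.371, G_2 = 10^(12.6/10) = 18.20
Friis cascade:
  F = 1.169 + (2.371 − 1)/66.07 = 1.190
NF = 10 log₁₀(1.190) = 0.75 dB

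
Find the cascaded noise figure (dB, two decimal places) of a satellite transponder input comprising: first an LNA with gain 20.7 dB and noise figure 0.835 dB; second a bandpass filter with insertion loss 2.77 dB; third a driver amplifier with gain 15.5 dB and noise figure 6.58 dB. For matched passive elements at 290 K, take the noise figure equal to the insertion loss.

Convert to linear (a loss of L dB is a gain of −L dB): F_i = 10^(NF_i/10), G_i = 10^(G_i,dB/10)
  Stage 1: F_1 = 10^(0.835/10) = 1.212, G_1 = 10^(20.7/10) = 117.5
  Stage 2: F_2 = 10^(2.77/10) = 1.892, G_2 = 10^(−2.77/10) = 0.5284
  Stage 3: F_3 = 10^(6.58/10) = 4.550, G_3 = 10^(15.5/10) = 35.48
Friis cascade:
  F = 1.212 + (1.892 − 1)/117.5 + (4.550 − 1)/62.09 = 1.277
NF = 10 log₁₀(1.277) = 1.06 dB

1.06 dB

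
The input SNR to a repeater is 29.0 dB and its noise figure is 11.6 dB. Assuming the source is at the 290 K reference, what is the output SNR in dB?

17.4 dB

By definition F = SNR_in/SNR_out, so in dB: SNR_out = SNR_in − NF
SNR_out = 29.0 − 11.6 = 17.4 dB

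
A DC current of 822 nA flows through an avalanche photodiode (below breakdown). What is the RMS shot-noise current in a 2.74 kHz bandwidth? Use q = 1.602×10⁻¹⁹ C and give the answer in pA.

I_n = √(2qI·B)
2qI·B = 2 × 1.602×10⁻¹⁹ × 8.22×10⁻⁷ × 2.74×10³ = 7.22×10⁻²² A²
I_n = √(7.22×10⁻²²) = 2.69×10⁻¹¹ A = 26.9 pA

26.9 pA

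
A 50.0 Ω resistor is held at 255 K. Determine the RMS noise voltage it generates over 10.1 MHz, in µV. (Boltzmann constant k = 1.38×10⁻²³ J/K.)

2.67 µV

V_n = √(4kTRB)
4kTRB = 4 × 1.38×10⁻²³ × 255 × 5.00×10¹ × 1.01×10⁷ = 7.11×10⁻¹² V²
V_n = √(7.11×10⁻¹²) = 2.67×10⁻⁶ V = 2.67 µV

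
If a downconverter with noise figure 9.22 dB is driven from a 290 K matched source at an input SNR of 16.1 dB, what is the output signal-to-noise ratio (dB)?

6.88 dB

By definition F = SNR_in/SNR_out, so in dB: SNR_out = SNR_in − NF
SNR_out = 16.1 − 9.22 = 6.88 dB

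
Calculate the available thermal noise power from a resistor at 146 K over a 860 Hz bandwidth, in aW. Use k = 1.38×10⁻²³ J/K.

1.73 aW

P_n = kTB = 1.38×10⁻²³ × 146 × 8.60×10² = 1.73×10⁻¹⁸ W = 1.73 aW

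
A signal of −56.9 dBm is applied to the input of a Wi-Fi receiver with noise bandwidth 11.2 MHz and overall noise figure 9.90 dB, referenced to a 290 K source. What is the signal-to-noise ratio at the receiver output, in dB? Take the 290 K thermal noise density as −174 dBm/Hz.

36.7 dB

Noise floor: N = −174 + 10 log₁₀(B) + NF
10 log₁₀(1.12×10⁷) = 70.49 dB
N = −174 + 70.49 + 9.90 = −93.61 dBm
SNR = P_sig − N = −56.9 − (−93.61) = 36.71 dB → 36.7 dB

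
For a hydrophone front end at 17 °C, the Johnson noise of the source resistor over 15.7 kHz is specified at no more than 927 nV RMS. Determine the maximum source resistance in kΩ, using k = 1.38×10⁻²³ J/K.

3.42 kΩ

T = 17 °C + 273.15 = 290.15 K
Johnson–Nyquist: V_n = √(4kTRB) ⇒ R = V_n² / (4kTB)
4kTB = 4 × 1.38×10⁻²³ × 290.15 × 1.57×10⁴ = 2.51×10⁻¹⁶
R = (9.27×10⁻⁷)² / 2.51×10⁻¹⁶ = 3.42×10³ Ω = 3.42 kΩ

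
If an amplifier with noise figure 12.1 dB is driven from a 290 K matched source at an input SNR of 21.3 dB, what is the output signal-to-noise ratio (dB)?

By definition F = SNR_in/SNR_out, so in dB: SNR_out = SNR_in − NF
SNR_out = 21.3 − 12.1 = 9.2 dB

9.2 dB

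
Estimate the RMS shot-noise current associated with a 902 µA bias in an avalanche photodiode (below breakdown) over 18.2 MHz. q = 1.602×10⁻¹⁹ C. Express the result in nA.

I_n = √(2qI·B)
2qI·B = 2 × 1.602×10⁻¹⁹ × 9.02×10⁻⁴ × 1.82×10⁷ = 5.26×10⁻¹⁵ A²
I_n = √(5.26×10⁻¹⁵) = 7.25×10⁻⁸ A = 72.5 nA

72.5 nA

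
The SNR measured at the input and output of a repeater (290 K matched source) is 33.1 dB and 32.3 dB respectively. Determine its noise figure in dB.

0.8 dB

NF (dB) = SNR_in(dB) − SNR_out(dB) when the source is at T₀
NF = 33.1 − 32.3 = 0.8 dB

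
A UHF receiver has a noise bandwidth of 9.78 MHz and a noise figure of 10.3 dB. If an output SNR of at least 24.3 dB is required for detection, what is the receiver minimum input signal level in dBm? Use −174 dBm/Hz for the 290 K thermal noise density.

Sensitivity = −174 + 10 log₁₀(B) + NF + SNR_min
= −174 + 69.9 + 10.3 + 24.3
= −69.5 dBm → −69.5 dBm

−69.5 dBm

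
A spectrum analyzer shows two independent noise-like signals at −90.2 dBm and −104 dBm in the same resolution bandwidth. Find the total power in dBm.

−90.0 dBm

Convert to linear, add, convert back:
P₁ = 9.55×10⁻¹³ W, P₂ = 3.98×10⁻¹⁴ W
P_tot = 9.95×10⁻¹³ W → 10 log₁₀(P_tot / 10⁻³) = −90.0 dBm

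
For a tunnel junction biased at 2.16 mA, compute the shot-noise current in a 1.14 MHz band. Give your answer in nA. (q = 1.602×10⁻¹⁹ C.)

28.1 nA

I_n = √(2qI·B)
2qI·B = 2 × 1.602×10⁻¹⁹ × 2.16×10⁻³ × 1.14×10⁶ = 7.89×10⁻¹⁶ A²
I_n = √(7.89×10⁻¹⁶) = 2.81×10⁻⁸ A = 28.1 nA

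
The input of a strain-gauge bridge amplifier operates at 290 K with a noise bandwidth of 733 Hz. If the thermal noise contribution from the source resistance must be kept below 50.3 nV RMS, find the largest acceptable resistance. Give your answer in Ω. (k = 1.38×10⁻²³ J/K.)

216 Ω

Johnson–Nyquist: V_n = √(4kTRB) ⇒ R = V_n² / (4kTB)
4kTB = 4 × 1.38×10⁻²³ × 290 × 7.33×10² = 1.17×10⁻¹⁷
R = (5.03×10⁻⁸)² / 1.17×10⁻¹⁷ = 2.16×10² Ω = 216 Ω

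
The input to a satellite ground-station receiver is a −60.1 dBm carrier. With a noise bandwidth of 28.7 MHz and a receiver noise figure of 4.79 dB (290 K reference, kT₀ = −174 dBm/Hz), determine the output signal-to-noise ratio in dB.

Noise floor: N = −174 + 10 log₁₀(B) + NF
10 log₁₀(2.87×10⁷) = 74.58 dB
N = −174 + 74.58 + 4.79 = −94.63 dBm
SNR = P_sig − N = −60.1 − (−94.63) = 34.53 dB → 34.5 dB

34.5 dB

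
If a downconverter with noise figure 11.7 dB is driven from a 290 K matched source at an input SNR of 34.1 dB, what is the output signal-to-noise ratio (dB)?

By definition F = SNR_in/SNR_out, so in dB: SNR_out = SNR_in − NF
SNR_out = 34.1 − 11.7 = 22.4 dB

22.4 dB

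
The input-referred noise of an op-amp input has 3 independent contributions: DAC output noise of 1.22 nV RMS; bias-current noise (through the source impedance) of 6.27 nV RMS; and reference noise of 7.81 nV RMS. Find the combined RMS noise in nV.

Uncorrelated sources add in power (mean-square): V_tot = √(ΣV_i²)
V_tot = √[(1.22×10⁻⁹)² + (6.27×10⁻⁹)² + (7.81×10⁻⁹)²] = 1.01×10⁻⁸ V = 10.1 nV

10.1 nV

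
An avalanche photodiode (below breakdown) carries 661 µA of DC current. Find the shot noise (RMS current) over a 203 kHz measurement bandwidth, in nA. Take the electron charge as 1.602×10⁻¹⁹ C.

I_n = √(2qI·B)
2qI·B = 2 × 1.602×10⁻¹⁹ × 6.61×10⁻⁴ × 2.03×10⁵ = 4.30×10⁻¹⁷ A²
I_n = √(4.30×10⁻¹⁷) = 6.56×10⁻⁹ A = 6.56 nA

6.56 nA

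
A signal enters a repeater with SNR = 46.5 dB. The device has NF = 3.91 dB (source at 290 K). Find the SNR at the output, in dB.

By definition F = SNR_in/SNR_out, so in dB: SNR_out = SNR_in − NF
SNR_out = 46.5 − 3.91 = 42.59 dB

42.59 dB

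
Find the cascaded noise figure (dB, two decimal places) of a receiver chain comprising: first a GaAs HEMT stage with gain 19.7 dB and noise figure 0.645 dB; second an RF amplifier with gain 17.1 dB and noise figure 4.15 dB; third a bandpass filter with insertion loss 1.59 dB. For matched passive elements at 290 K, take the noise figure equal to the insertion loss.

Convert to linear (a loss of L dB is a gain of −L dB): F_i = 10^(NF_i/10), G_i = 10^(G_i,dB/10)
  Stage 1: F_1 = 10^(0.645/10) = 1.160, G_1 = 10^(19.7/10) = 93.33
  Stage 2: F_2 = 10^(4.15/10) = 2.600, G_2 = 10^(17.1/10) = 51.29
  Stage 3: F_3 = 10^(1.59/10) = 1.442, G_3 = 10^(−1.59/10) = 0.6934
Friis cascade:
  F = 1.160 + (2.600 − 1)/93.33 + (1.442 − 1)/4786 = 1.177
NF = 10 log₁₀(1.177) = 0.71 dB

0.71 dB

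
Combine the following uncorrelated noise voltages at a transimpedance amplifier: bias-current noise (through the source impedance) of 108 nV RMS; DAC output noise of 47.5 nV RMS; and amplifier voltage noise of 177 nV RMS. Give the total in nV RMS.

213 nV

Uncorrelated sources add in power (mean-square): V_tot = √(ΣV_i²)
V_tot = √[(1.08×10⁻⁷)² + (4.75×10⁻⁸)² + (1.77×10⁻⁷)²] = 2.13×10⁻⁷ V = 213 nV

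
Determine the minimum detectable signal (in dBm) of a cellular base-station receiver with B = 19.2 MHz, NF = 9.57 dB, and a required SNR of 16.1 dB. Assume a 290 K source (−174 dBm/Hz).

−75.5 dBm

Sensitivity = −174 + 10 log₁₀(B) + NF + SNR_min
= −174 + 72.83 + 9.57 + 16.1
= −75.50 dBm → −75.5 dBm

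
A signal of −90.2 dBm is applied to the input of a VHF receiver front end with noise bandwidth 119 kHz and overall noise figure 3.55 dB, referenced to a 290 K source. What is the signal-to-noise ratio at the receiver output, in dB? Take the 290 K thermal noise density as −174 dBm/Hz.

29.5 dB

Noise floor: N = −174 + 10 log₁₀(B) + NF
10 log₁₀(1.19×10⁵) = 50.76 dB
N = −174 + 50.76 + 3.55 = −119.69 dBm
SNR = P_sig − N = −90.2 − (−119.69) = 29.49 dB → 29.5 dB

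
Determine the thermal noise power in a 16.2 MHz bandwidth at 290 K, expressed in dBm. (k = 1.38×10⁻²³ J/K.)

−101.9 dBm

P_n = kTB = 1.38×10⁻²³ × 290 × 1.62×10⁷ = 6.48×10⁻¹⁴ W
In dBm: 10 log₁₀(6.48×10⁻¹⁴ / 10⁻³) = −101.9 dBm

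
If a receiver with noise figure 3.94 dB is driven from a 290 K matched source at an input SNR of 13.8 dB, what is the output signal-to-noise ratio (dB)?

9.86 dB

By definition F = SNR_in/SNR_out, so in dB: SNR_out = SNR_in − NF
SNR_out = 13.8 − 3.94 = 9.86 dB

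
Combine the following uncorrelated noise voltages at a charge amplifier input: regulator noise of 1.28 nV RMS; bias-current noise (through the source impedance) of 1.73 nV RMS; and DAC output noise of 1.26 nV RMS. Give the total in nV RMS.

2.49 nV

Uncorrelated sources add in power (mean-square): V_tot = √(ΣV_i²)
V_tot = √[(1.28×10⁻⁹)² + (1.73×10⁻⁹)² + (1.26×10⁻⁹)²] = 2.49×10⁻⁹ V = 2.49 nV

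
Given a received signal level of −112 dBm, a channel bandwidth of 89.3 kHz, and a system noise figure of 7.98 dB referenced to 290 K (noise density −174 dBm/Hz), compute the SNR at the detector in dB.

Noise floor: N = −174 + 10 log₁₀(B) + NF
10 log₁₀(8.93×10⁴) = 49.51 dB
N = −174 + 49.51 + 7.98 = −116.51 dBm
SNR = P_sig − N = −112 − (−116.51) = 4.51 dB → 4.5 dB

4.5 dB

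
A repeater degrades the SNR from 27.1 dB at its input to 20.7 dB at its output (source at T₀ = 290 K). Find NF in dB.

NF (dB) = SNR_in(dB) − SNR_out(dB) when the source is at T₀
NF = 27.1 − 20.7 = 6.4 dB

6.4 dB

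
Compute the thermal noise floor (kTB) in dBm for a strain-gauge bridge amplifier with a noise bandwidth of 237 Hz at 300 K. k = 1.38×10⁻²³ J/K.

−150.1 dBm

P_n = kTB = 1.38×10⁻²³ × 300 × 2.37×10² = 9.81×10⁻¹⁹ W
In dBm: 10 log₁₀(9.81×10⁻¹⁹ / 10⁻³) = −150.1 dBm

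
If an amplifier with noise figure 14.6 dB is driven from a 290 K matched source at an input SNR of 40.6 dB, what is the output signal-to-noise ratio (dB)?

By definition F = SNR_in/SNR_out, so in dB: SNR_out = SNR_in − NF
SNR_out = 40.6 − 14.6 = 26.0 dB

26.0 dB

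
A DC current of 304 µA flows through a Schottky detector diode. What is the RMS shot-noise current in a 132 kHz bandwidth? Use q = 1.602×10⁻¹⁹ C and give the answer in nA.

I_n = √(2qI·B)
2qI·B = 2 × 1.602×10⁻¹⁹ × 3.04×10⁻⁴ × 1.32×10⁵ = 1.29×10⁻¹⁷ A²
I_n = √(1.29×10⁻¹⁷) = 3.59×10⁻⁹ A = 3.59 nA

3.59 nA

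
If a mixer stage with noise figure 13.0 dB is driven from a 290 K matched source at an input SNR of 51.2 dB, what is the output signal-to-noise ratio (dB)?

38.2 dB

By definition F = SNR_in/SNR_out, so in dB: SNR_out = SNR_in − NF
SNR_out = 51.2 − 13.0 = 38.2 dB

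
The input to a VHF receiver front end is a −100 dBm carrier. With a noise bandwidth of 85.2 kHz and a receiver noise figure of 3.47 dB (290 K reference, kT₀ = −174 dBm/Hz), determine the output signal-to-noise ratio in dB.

21.2 dB

Noise floor: N = −174 + 10 log₁₀(B) + NF
10 log₁₀(8.52×10⁴) = 49.3 dB
N = −174 + 49.3 + 3.47 = −121.23 dBm
SNR = P_sig − N = −100 − (−121.23) = 21.23 dB → 21.2 dB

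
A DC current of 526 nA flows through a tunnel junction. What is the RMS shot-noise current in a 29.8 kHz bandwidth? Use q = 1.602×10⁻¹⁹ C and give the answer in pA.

I_n = √(2qI·B)
2qI·B = 2 × 1.602×10⁻¹⁹ × 5.26×10⁻⁷ × 2.98×10⁴ = 5.02×10⁻²¹ A²
I_n = √(5.02×10⁻²¹) = 7.09×10⁻¹¹ A = 70.9 pA

70.9 pA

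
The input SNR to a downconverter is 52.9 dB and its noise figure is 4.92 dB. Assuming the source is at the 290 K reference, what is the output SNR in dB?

By definition F = SNR_in/SNR_out, so in dB: SNR_out = SNR_in − NF
SNR_out = 52.9 − 4.92 = 47.98 dB

47.98 dB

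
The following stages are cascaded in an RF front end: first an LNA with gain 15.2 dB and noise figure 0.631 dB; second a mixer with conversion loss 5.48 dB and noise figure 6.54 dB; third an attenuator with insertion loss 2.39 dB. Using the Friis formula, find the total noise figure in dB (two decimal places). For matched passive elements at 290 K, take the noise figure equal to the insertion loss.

Convert to linear (a loss of L dB is a gain of −L dB): F_i = 10^(NF_i/10), G_i = 10^(G_i,dB/10)
  Stage 1: F_1 = 10^(0.631/10) = 1.156, G_1 = 10^(15.2/10) = 33.11
  Stage 2: F_2 = 10^(6.54/10) = 4.508, G_2 = 10^(−5.48/10) = 0.2831
  Stage 3: F_3 = 10^(2.39/10) = 1.734, G_3 = 10^(−2.39/10) = 0.5768
Friis cascade:
  F = 1.156 + (4.508 − 1)/33.11 + (1.734 − 1)/9.376 = 1.341
NF = 10 log₁₀(1.341) = 1.27 dB

1.27 dB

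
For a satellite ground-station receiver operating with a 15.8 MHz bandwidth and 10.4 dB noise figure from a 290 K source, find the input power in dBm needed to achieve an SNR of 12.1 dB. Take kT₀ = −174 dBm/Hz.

−79.5 dBm

Sensitivity = −174 + 10 log₁₀(B) + NF + SNR_min
= −174 + 71.99 + 10.4 + 12.1
= −79.51 dBm → −79.5 dBm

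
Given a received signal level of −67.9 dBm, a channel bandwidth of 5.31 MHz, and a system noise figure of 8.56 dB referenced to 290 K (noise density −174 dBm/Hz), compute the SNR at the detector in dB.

30.3 dB

Noise floor: N = −174 + 10 log₁₀(B) + NF
10 log₁₀(5.31×10⁶) = 67.25 dB
N = −174 + 67.25 + 8.56 = −98.19 dBm
SNR = P_sig − N = −67.9 − (−98.19) = 30.29 dB → 30.3 dB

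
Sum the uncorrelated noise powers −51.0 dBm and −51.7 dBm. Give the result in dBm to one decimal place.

Convert to linear, add, convert back:
P₁ = 7.94×10⁻⁹ W, P₂ = 6.76×10⁻⁹ W
P_tot = 1.47×10⁻⁸ W → 10 log₁₀(P_tot / 10⁻³) = −48.3 dBm

−48.3 dBm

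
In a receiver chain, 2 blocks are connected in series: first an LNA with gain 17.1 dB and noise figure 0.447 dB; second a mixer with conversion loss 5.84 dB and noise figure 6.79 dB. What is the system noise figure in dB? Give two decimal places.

Convert to linear (a loss of L dB is a gain of −L dB): F_i = 10^(NF_i/10), G_i = 10^(G_i,dB/10)
  Stage 1: F_1 = 10^(0.447/10) = 1.108, G_1 = 10^(17.1/10) = 51.29
  Stage 2: F_2 = 10^(6.79/10) = 4.775, G_2 = 10^(−5.84/10) = 0.2606
Friis cascade:
  F = 1.108 + (4.775 − 1)/51.29 = 1.182
NF = 10 log₁₀(1.182) = 0.73 dB

0.73 dB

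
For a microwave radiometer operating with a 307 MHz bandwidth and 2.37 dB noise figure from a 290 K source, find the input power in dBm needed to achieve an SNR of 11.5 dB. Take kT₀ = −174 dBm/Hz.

Sensitivity = −174 + 10 log₁₀(B) + NF + SNR_min
= −174 + 84.87 + 2.37 + 11.5
= −75.26 dBm → −75.3 dBm

−75.3 dBm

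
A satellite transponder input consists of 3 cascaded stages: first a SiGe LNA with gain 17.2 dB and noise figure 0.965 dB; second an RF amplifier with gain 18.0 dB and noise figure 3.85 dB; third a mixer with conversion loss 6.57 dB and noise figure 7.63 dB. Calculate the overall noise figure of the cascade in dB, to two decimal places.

Convert to linear (a loss of L dB is a gain of −L dB): F_i = 10^(NF_i/10), G_i = 10^(G_i,dB/10)
  Stage 1: F_1 = 10^(0.965/10) = 1.249, G_1 = 10^(17.2/10) = 52.48
  Stage 2: F_2 = 10^(3.85/10) = 2.427, G_2 = 10^(18.0/10) = 63.10
  Stage 3: F_3 = 10^(7.63/10) = 5.794, G_3 = 10^(−6.57/10) = 0.2203
Friis cascade:
  F = 1.249 + (2.427 − 1)/52.48 + (5.794 − 1)/3311 = 1.277
NF = 10 log₁₀(1.277) = 1.06 dB

1.06 dB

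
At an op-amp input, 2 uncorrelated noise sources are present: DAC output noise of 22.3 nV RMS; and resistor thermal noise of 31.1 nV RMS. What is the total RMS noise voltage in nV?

38.3 nV

Uncorrelated sources add in power (mean-square): V_tot = √(ΣV_i²)
V_tot = √[(2.23×10⁻⁸)² + (3.11×10⁻⁸)²] = 3.83×10⁻⁸ V = 38.3 nV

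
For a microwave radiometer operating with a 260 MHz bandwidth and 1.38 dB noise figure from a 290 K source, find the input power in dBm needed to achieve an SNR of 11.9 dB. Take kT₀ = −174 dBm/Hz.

Sensitivity = −174 + 10 log₁₀(B) + NF + SNR_min
= −174 + 84.15 + 1.38 + 11.9
= −76.57 dBm → −76.6 dBm

−76.6 dBm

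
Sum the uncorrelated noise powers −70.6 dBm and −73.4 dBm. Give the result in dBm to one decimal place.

−68.8 dBm

Convert to linear, add, convert back:
P₁ = 8.71×10⁻¹¹ W, P₂ = 4.57×10⁻¹¹ W
P_tot = 1.33×10⁻¹⁰ W → 10 log₁₀(P_tot / 10⁻³) = −68.8 dBm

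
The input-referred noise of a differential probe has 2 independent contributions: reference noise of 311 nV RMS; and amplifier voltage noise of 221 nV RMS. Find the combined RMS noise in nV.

Uncorrelated sources add in power (mean-square): V_tot = √(ΣV_i²)
V_tot = √[(3.11×10⁻⁷)² + (2.21×10⁻⁷)²] = 3.82×10⁻⁷ V = 382 nV

382 nV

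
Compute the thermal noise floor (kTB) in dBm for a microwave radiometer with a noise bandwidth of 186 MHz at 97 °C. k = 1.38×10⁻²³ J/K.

T = 97 °C + 273.15 = 370.15 K
P_n = kTB = 1.38×10⁻²³ × 370.15 × 1.86×10⁸ = 9.50×10⁻¹³ W
In dBm: 10 log₁₀(9.50×10⁻¹³ / 10⁻³) = −90.2 dBm

−90.2 dBm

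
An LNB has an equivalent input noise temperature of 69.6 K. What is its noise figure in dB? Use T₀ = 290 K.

F = 1 + T_e/T₀ = 1 + 69.6/290 = 1.24
NF = 10 log₁₀(1.24) = 0.934 dB

0.934 dB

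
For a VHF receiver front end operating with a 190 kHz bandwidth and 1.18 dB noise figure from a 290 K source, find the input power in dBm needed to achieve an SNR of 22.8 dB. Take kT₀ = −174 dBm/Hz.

−97.2 dBm

Sensitivity = −174 + 10 log₁₀(B) + NF + SNR_min
= −174 + 52.79 + 1.18 + 22.8
= −97.23 dBm → −97.2 dBm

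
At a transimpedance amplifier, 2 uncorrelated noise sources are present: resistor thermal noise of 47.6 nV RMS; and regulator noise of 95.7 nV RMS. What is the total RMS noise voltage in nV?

Uncorrelated sources add in power (mean-square): V_tot = √(ΣV_i²)
V_tot = √[(4.76×10⁻⁸)² + (9.57×10⁻⁸)²] = 1.07×10⁻⁷ V = 107 nV

107 nV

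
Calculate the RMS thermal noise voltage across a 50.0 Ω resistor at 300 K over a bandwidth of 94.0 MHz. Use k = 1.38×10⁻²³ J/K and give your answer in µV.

V_n = √(4kTRB)
4kTRB = 4 × 1.38×10⁻²³ × 300 × 5.00×10¹ × 9.40×10⁷ = 7.78×10⁻¹¹ V²
V_n = √(7.78×10⁻¹¹) = 8.82×10⁻⁶ V = 8.82 µV

8.82 µV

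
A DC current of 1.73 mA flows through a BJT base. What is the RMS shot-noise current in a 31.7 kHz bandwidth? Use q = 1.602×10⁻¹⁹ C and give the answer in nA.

I_n = √(2qI·B)
2qI·B = 2 × 1.602×10⁻¹⁹ × 1.73×10⁻³ × 3.17×10⁴ = 1.76×10⁻¹⁷ A²
I_n = √(1.76×10⁻¹⁷) = 4.19×10⁻⁹ A = 4.19 nA

4.19 nA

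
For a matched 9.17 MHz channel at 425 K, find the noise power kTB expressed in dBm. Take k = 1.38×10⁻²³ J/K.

P_n = kTB = 1.38×10⁻²³ × 425 × 9.17×10⁶ = 5.38×10⁻¹⁴ W
In dBm: 10 log₁₀(5.38×10⁻¹⁴ / 10⁻³) = −102.7 dBm

−102.7 dBm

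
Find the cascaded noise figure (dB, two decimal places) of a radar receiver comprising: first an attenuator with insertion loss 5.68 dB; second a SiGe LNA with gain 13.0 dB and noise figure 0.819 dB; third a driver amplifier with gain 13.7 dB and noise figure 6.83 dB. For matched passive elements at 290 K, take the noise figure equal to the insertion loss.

7.14 dB

Convert to linear (a loss of L dB is a gain of −L dB): F_i = 10^(NF_i/10), G_i = 10^(G_i,dB/10)
  Stage 1: F_1 = 10^(5.68/10) = 3.698, G_1 = 10^(−5.68/10) = 0.2704
  Stage 2: F_2 = 10^(0.819/10) = 1.208, G_2 = 10^(13.0/10) = 19.95
  Stage 3: F_3 = 10^(6.83/10) = 4.819, G_3 = 10^(13.7/10) = 23.44
Friis cascade:
  F = 3.698 + (1.208 − 1)/0.2704 + (4.819 − 1)/5.395 = 5.174
NF = 10 log₁₀(5.174) = 7.14 dB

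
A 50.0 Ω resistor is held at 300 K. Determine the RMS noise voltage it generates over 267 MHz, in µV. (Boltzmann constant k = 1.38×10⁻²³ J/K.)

V_n = √(4kTRB)
4kTRB = 4 × 1.38×10⁻²³ × 300 × 5.00×10¹ × 2.67×10⁸ = 2.21×10⁻¹⁰ V²
V_n = √(2.21×10⁻¹⁰) = 1.49×10⁻⁵ V = 14.9 µV

14.9 µV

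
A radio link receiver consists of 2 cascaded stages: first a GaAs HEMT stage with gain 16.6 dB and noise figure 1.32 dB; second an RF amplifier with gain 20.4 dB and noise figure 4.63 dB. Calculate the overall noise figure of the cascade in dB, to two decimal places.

Convert to linear (a loss of L dB is a gain of −L dB): F_i = 10^(NF_i/10), G_i = 10^(G_i,dB/10)
  Stage 1: F_1 = 10^(1.32/10) = 1.355, G_1 = 10^(16.6/10) = 45.71
  Stage 2: F_2 = 10^(4.63/10) = 2.904, G_2 = 10^(20.4/10) = 109.6
Friis cascade:
  F = 1.355 + (2.904 − 1)/45.71 = 1.397
NF = 10 log₁₀(1.397) = 1.45 dB

1.45 dB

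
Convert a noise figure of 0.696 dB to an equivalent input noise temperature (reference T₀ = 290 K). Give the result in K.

50.4 K

F = 10^(0.696/10) = 1.17382
T_e = (F − 1)·T₀ = (1.17382 − 1) × 290 = 50.4 K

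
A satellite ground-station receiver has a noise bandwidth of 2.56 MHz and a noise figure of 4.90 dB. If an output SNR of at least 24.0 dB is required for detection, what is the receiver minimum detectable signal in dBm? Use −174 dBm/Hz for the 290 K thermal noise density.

Sensitivity = −174 + 10 log₁₀(B) + NF + SNR_min
= −174 + 64.08 + 4.90 + 24.0
= −81.02 dBm → −81.0 dBm

−81.0 dBm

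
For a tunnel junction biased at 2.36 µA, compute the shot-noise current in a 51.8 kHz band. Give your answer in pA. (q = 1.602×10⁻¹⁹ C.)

198 pA

I_n = √(2qI·B)
2qI·B = 2 × 1.602×10⁻¹⁹ × 2.36×10⁻⁶ × 5.18×10⁴ = 3.92×10⁻²⁰ A²
I_n = √(3.92×10⁻²⁰) = 1.98×10⁻¹⁰ A = 198 pA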